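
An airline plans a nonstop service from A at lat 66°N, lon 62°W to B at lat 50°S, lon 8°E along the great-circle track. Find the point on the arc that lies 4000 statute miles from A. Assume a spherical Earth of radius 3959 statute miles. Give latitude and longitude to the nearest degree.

Convert each endpoint to a unit vector on the sphere (x = cos φ cos λ, y = cos φ sin λ, z = sin φ).
The central angle between the endpoints is δ = arccos(p₁·p₂) ≈ 2.227 rad (127.6°). The total great-circle distance is δ·R ≈ 2.227 × 3959 ≈ 8818 mi, so the target fraction is f = 4000/8818 ≈ 0.454.
Interpolate at f ≈ 0.454 with slerp weights a = sin((1−f)δ)/sin δ ≈ 1.184, b = sin(fδ)/sin δ ≈ 1.069.
p = a·p₁ + b·p₂ ≈ (0.907, -0.330, 0.263); φ = arcsin(p_z) ≈ 15.23°, λ = atan2(p_y, p_x) ≈ -19.98°.

≈ lat 15°N, lon 20°W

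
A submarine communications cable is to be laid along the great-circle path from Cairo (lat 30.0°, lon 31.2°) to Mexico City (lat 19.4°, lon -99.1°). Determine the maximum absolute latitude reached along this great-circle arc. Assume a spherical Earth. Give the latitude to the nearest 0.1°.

The great circle lies in the plane with unit normal n̂ = (p₁ × p₂)/|p₁ × p₂|.
Here n̂_z ≈ -0.668; the vertex latitude is φ_max = arccos|n̂_z| ≈ 48.1°.

≈ 48.1°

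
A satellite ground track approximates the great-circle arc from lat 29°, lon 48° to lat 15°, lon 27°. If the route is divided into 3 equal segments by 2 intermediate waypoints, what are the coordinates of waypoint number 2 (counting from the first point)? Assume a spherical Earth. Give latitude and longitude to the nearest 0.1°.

Write both endpoints as unit vectors p₁, p₂ with components (cos φ cos λ, cos φ sin λ, sin φ).
The central angle between the endpoints is δ = arccos(p₁·p₂) ≈ 0.417 rad (23.9°).
Interpolate at f = 2/3 with slerp weights a = sin((1−f)δ)/sin δ ≈ 0.342, b = sin(fδ)/sin δ ≈ 0.678.
p = a·p₁ + b·p₂ ≈ (0.783, 0.519, 0.341); φ = arcsin(p_z) ≈ 19.95°, λ = atan2(p_y, p_x) ≈ 33.55°.

≈ lat 20.0°, lon 33.6°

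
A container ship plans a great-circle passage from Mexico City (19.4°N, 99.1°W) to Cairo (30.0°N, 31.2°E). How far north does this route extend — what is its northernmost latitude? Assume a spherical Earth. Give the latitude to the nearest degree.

The great circle lies in the plane with unit normal n̂ = (p₁ × p₂)/|p₁ × p₂|.
Here n̂_z ≈ +0.668; the vertex latitude is φ_max = arccos|n̂_z| ≈ 48.1°.
Check via Clairaut: cos φ_max = |cos φ₁| · sin C = cos(19.4°)·sin(45.1°) ≈ 0.668, again giving ≈ 48.1°.

≈ 48°N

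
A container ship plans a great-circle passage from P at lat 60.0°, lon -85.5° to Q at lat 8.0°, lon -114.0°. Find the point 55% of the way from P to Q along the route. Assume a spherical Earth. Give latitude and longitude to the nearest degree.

≈ lat 32°, lon -106°

Convert each endpoint to a unit vector on the sphere (x = cos φ cos λ, y = cos φ sin λ, z = sin φ).
The central angle between the endpoints is δ = arccos(p₁·p₂) ≈ 0.982 rad (56.2°).
Interpolate at f = 0.55 with slerp weights a = sin((1−f)δ)/sin δ ≈ 0.514, b = sin(fδ)/sin δ ≈ 0.618.
p = a·p₁ + b·p₂ ≈ (-0.229, -0.816, 0.531); φ = arcsin(p_z) ≈ 32.10°, λ = atan2(p_y, p_x) ≈ -105.67°.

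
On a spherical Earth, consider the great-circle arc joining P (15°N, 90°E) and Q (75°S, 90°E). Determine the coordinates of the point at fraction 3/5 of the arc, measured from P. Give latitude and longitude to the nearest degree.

The haversine formula gives a central angle δ ≈ 1.571 rad (90.0°) between the endpoints.
Interpolate at f = 3/5 with slerp weights a = sin((1−f)δ)/sin δ ≈ 0.588, b = sin(fδ)/sin δ ≈ 0.809.
p = a·p₁ + b·p₂ ≈ (0.000, 0.777, -0.629); φ = arcsin(p_z) ≈ -39.00°, λ = atan2(p_y, p_x) ≈ 90.00°.

≈ (39°S, 90°E)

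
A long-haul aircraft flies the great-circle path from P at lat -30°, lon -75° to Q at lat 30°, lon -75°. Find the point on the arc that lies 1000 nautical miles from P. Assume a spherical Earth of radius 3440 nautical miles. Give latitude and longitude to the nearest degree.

≈ lat -13°, lon -75°

Write both endpoints as unit vectors p₁, p₂ with components (cos φ cos λ, cos φ sin λ, sin φ).
The central angle between the endpoints is δ = arccos(p₁·p₂) ≈ 1.047 rad (60.0°). The total great-circle distance is δ·R ≈ 1.047 × 3440 ≈ 3602 nmi, so the target fraction is f = 1000/3602 ≈ 0.278.
Interpolate at f ≈ 0.278 with slerp weights a = sin((1−f)δ)/sin δ ≈ 0.793, b = sin(fδ)/sin δ ≈ 0.331.
p = a·p₁ + b·p₂ ≈ (0.252, -0.940, -0.231); φ = arcsin(p_z) ≈ -13.34°, λ = atan2(p_y, p_x) ≈ -75.00°.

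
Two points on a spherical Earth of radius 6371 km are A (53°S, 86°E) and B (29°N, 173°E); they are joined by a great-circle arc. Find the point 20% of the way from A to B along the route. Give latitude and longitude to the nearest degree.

The haversine formula gives a central angle δ ≈ 1.939 rad (111.1°) between the endpoints.
Interpolate at f = 0.20 with slerp weights a = sin((1−f)δ)/sin δ ≈ 1.071, b = sin(fδ)/sin δ ≈ 0.405.
p = a·p₁ + b·p₂ ≈ (-0.307, 0.686, -0.659); φ = arcsin(p_z) ≈ -41.25°, λ = atan2(p_y, p_x) ≈ 114.08°.

≈ (41°S, 114°E)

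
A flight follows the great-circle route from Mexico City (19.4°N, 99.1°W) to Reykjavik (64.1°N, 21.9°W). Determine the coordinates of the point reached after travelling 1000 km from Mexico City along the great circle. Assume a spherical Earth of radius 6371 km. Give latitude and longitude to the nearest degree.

≈ (27°N, 94°W)

Write both endpoints as unit vectors p₁, p₂ with components (cos φ cos λ, cos φ sin λ, sin φ).
The central angle between the endpoints is δ = arccos(p₁·p₂) ≈ 1.170 rad (67.0°). The total great-circle distance is δ·R ≈ 1.170 × 6371 ≈ 7455 km, so the target fraction is f = 1000/7455 ≈ 0.134.
Interpolate at f ≈ 0.134 with slerp weights a = sin((1−f)δ)/sin δ ≈ 0.921, b = sin(fδ)/sin δ ≈ 0.170.
p = a·p₁ + b·p₂ ≈ (-0.069, -0.886, 0.459); φ = arcsin(p_z) ≈ 27.31°, λ = atan2(p_y, p_x) ≈ -94.43°.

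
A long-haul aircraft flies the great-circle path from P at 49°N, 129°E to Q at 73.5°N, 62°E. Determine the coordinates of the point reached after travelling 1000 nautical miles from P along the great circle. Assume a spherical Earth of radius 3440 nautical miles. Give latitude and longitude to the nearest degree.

Convert each endpoint to a unit vector on the sphere (x = cos φ cos λ, y = cos φ sin λ, z = sin φ).
The central angle between the endpoints is δ = arccos(p₁·p₂) ≈ 0.649 rad (37.2°). The total great-circle distance is δ·R ≈ 0.649 × 3440 ≈ 2234 nmi, so the target fraction is f = 1000/2234 ≈ 0.448.
Interpolate at f ≈ 0.448 with slerp weights a = sin((1−f)δ)/sin δ ≈ 0.581, b = sin(fδ)/sin δ ≈ 0.474.
p = a·p₁ + b·p₂ ≈ (-0.176, 0.415, 0.893); φ = arcsin(p_z) ≈ 63.20°, λ = atan2(p_y, p_x) ≈ 113.05°.

≈ 63°N, 113°E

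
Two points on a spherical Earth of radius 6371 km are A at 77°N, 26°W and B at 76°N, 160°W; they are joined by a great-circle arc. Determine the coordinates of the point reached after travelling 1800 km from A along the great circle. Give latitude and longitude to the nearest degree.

Convert each endpoint to a unit vector on the sphere (x = cos φ cos λ, y = cos φ sin λ, z = sin φ).
The central angle between the endpoints is δ = arccos(p₁·p₂) ≈ 0.433 rad (24.8°). The total great-circle distance is δ·R ≈ 0.433 × 6371 ≈ 2760 km, so the target fraction is f = 1800/2760 ≈ 0.652.
Interpolate at f ≈ 0.652 with slerp weights a = sin((1−f)δ)/sin δ ≈ 0.358, b = sin(fδ)/sin δ ≈ 0.664.
p = a·p₁ + b·p₂ ≈ (-0.079, -0.090, 0.993); φ = arcsin(p_z) ≈ 83.13°, λ = atan2(p_y, p_x) ≈ -131.09°.

≈ 83°N, 131°W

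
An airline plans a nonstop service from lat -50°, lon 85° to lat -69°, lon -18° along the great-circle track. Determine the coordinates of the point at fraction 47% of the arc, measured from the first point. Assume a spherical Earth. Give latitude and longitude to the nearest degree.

From cos δ = sin φ₁ sin φ₂ + cos φ₁ cos φ₂ cos Δλ, the central angle is δ ≈ 0.846 rad (48.4°).
Interpolate at f = 0.47 with slerp weights a = sin((1−f)δ)/sin δ ≈ 0.579, b = sin(fδ)/sin δ ≈ 0.517.
p = a·p₁ + b·p₂ ≈ (0.209, 0.313, -0.926); φ = arcsin(p_z) ≈ -67.88°, λ = atan2(p_y, p_x) ≈ 56.35°.

≈ lat -68°, lon 56°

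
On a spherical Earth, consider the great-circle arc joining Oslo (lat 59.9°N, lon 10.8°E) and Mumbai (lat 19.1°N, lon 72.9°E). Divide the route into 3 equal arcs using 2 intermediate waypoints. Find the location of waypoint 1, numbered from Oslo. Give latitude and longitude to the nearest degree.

From cos δ = sin φ₁ sin φ₂ + cos φ₁ cos φ₂ cos Δλ, the central angle is δ ≈ 1.042 rad (59.7°).
Interpolate at f = 1/3 with slerp weights a = sin((1−f)δ)/sin δ ≈ 0.741, b = sin(fδ)/sin δ ≈ 0.394.
p = a·p₁ + b·p₂ ≈ (0.475, 0.426, 0.770); φ = arcsin(p_z) ≈ 50.38°, λ = atan2(p_y, p_x) ≈ 41.88°.

≈ lat 50°N, lon 42°E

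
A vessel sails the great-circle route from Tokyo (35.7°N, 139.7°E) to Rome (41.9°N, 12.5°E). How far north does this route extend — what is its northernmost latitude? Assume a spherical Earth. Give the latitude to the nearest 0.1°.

The great circle lies in the plane with unit normal n̂ = (p₁ × p₂)/|p₁ × p₂|.
Here n̂_z ≈ -0.482; the vertex latitude is φ_max = arccos|n̂_z| ≈ 61.2°.

≈ 61.2°N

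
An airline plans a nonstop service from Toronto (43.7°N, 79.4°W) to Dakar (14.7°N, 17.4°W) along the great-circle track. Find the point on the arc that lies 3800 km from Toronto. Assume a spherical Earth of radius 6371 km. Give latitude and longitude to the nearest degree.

≈ (31°N, 39°W)

From cos δ = sin φ₁ sin φ₂ + cos φ₁ cos φ₂ cos Δλ, the central angle is δ ≈ 1.043 rad (59.8°). The total great-circle distance is δ·R ≈ 1.043 × 6371 ≈ 6645 km, so the target fraction is f = 3800/6645 ≈ 0.572.
Interpolate at f ≈ 0.572 with slerp weights a = sin((1−f)δ)/sin δ ≈ 0.500, b = sin(fδ)/sin δ ≈ 0.650.
p = a·p₁ + b·p₂ ≈ (0.667, -0.543, 0.510); φ = arcsin(p_z) ≈ 30.69°, λ = atan2(p_y, p_x) ≈ -39.18°.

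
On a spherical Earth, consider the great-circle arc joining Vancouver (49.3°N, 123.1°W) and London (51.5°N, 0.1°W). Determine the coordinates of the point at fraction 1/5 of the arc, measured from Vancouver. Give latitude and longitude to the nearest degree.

≈ 60°N, 108°W

From cos δ = sin φ₁ sin φ₂ + cos φ₁ cos φ₂ cos Δλ, the central angle is δ ≈ 1.189 rad (68.1°).
Interpolate at f = 1/5 with slerp weights a = sin((1−f)δ)/sin δ ≈ 0.877, b = sin(fδ)/sin δ ≈ 0.254.
p = a·p₁ + b·p₂ ≈ (-0.154, -0.480, 0.864); φ = arcsin(p_z) ≈ 59.75°, λ = atan2(p_y, p_x) ≈ -107.85°.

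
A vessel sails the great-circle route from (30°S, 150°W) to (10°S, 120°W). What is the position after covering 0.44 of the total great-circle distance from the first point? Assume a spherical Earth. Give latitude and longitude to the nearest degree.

Write both endpoints as unit vectors p₁, p₂ with components (cos φ cos λ, cos φ sin λ, sin φ).
The central angle between the endpoints is δ = arccos(p₁·p₂) ≈ 0.600 rad (34.4°).
Interpolate at f = 0.44 with slerp weights a = sin((1−f)δ)/sin δ ≈ 0.584, b = sin(fδ)/sin δ ≈ 0.462.
p = a·p₁ + b·p₂ ≈ (-0.665, -0.647, -0.372); φ = arcsin(p_z) ≈ -21.85°, λ = atan2(p_y, p_x) ≈ -135.81°.

≈ (22°S, 136°W)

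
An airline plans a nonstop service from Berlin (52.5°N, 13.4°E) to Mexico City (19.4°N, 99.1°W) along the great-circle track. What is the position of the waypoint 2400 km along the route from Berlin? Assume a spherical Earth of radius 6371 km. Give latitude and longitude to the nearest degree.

Convert each endpoint to a unit vector on the sphere (x = cos φ cos λ, y = cos φ sin λ, z = sin φ).
The central angle between the endpoints is δ = arccos(p₁·p₂) ≈ 1.527 rad (87.5°). The total great-circle distance is δ·R ≈ 1.527 × 6371 ≈ 9728 km, so the target fraction is f = 2400/9728 ≈ 0.247.
Interpolate at f ≈ 0.247 with slerp weights a = sin((1−f)δ)/sin δ ≈ 0.914, b = sin(fδ)/sin δ ≈ 0.368.
p = a·p₁ + b·p₂ ≈ (0.486, -0.214, 0.847); φ = arcsin(p_z) ≈ 57.91°, λ = atan2(p_y, p_x) ≈ -23.76°.

≈ (58°N, 24°W)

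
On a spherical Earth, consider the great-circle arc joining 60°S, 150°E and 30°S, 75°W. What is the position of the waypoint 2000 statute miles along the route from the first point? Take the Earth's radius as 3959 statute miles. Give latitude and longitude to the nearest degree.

≈ 71°S, 140°W

From cos δ = sin φ₁ sin φ₂ + cos φ₁ cos φ₂ cos Δλ, the central angle is δ ≈ 1.444 rad (82.7°). The total great-circle distance is δ·R ≈ 1.444 × 3959 ≈ 5715 mi, so the target fraction is f = 2000/5715 ≈ 0.350.
Interpolate at f ≈ 0.350 with slerp weights a = sin((1−f)δ)/sin δ ≈ 0.813, b = sin(fδ)/sin δ ≈ 0.488.
p = a·p₁ + b·p₂ ≈ (-0.243, -0.205, -0.948); φ = arcsin(p_z) ≈ -71.48°, λ = atan2(p_y, p_x) ≈ -139.84°.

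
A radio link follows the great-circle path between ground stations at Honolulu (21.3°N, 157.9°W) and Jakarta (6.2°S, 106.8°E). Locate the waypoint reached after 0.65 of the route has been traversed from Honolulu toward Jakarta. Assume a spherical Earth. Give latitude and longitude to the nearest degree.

Convert each endpoint to a unit vector on the sphere (x = cos φ cos λ, y = cos φ sin λ, z = sin φ).
The central angle between the endpoints is δ = arccos(p₁·p₂) ≈ 1.696 rad (97.2°).
Interpolate at f = 0.65 with slerp weights a = sin((1−f)δ)/sin δ ≈ 0.564, b = sin(fδ)/sin δ ≈ 0.899.
p = a·p₁ + b·p₂ ≈ (-0.745, 0.658, 0.108); φ = arcsin(p_z) ≈ 6.18°, λ = atan2(p_y, p_x) ≈ 138.54°.

≈ 6°N, 139°E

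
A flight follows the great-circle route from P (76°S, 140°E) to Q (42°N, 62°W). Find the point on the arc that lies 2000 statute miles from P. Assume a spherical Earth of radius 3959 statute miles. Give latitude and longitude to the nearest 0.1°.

Write both endpoints as unit vectors p₁, p₂ with components (cos φ cos λ, cos φ sin λ, sin φ).
The central angle between the endpoints is δ = arccos(p₁·p₂) ≈ 2.525 rad (144.7°). The total great-circle distance is δ·R ≈ 2.525 × 3959 ≈ 9997 mi, so the target fraction is f = 2000/9997 ≈ 0.200.
Interpolate at f ≈ 0.200 with slerp weights a = sin((1−f)δ)/sin δ ≈ 1.558, b = sin(fδ)/sin δ ≈ 0.837.
p = a·p₁ + b·p₂ ≈ (0.003, -0.307, -0.952); φ = arcsin(p_z) ≈ -72.12°, λ = atan2(p_y, p_x) ≈ -89.38°.

≈ (72.1°S, 89.4°W)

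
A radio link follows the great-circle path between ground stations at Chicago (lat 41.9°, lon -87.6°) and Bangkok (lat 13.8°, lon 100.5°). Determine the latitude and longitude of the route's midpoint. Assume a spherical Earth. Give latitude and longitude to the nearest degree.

Convert each endpoint to a unit vector on the sphere (x = cos φ cos λ, y = cos φ sin λ, z = sin φ).
The central angle between the endpoints is δ = arccos(p₁·p₂) ≈ 2.161 rad (123.8°).
Interpolate at f = 1/2 with slerp weights a = sin((1−f)δ)/sin δ ≈ 1.062, b = sin(fδ)/sin δ ≈ 1.062.
p = a·p₁ + b·p₂ ≈ (-0.155, 0.224, 0.962); φ = arcsin(p_z) ≈ 74.19°, λ = atan2(p_y, p_x) ≈ 124.62°.

≈ lat 74°, lon 125°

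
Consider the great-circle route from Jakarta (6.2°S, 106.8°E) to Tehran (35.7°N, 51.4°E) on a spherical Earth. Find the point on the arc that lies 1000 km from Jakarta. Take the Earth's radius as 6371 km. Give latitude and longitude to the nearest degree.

≈ 0°N, 100°E

Convert each endpoint to a unit vector on the sphere (x = cos φ cos λ, y = cos φ sin λ, z = sin φ).
The central angle between the endpoints is δ = arccos(p₁·p₂) ≈ 1.164 rad (66.7°). The total great-circle distance is δ·R ≈ 1.164 × 6371 ≈ 7418 km, so the target fraction is f = 1000/7418 ≈ 0.135.
Interpolate at f ≈ 0.135 with slerp weights a = sin((1−f)δ)/sin δ ≈ 0.920, b = sin(fδ)/sin δ ≈ 0.170.
p = a·p₁ + b·p₂ ≈ (-0.178, 0.984, -0.000); φ = arcsin(p_z) ≈ -0.01°, λ = atan2(p_y, p_x) ≈ 100.27°.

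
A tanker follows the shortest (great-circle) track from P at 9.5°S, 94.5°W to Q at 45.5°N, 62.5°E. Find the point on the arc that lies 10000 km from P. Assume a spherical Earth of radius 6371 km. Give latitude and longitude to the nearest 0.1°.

Write both endpoints as unit vectors p₁, p₂ with components (cos φ cos λ, cos φ sin λ, sin φ).
The central angle between the endpoints is δ = arccos(p₁·p₂) ≈ 2.425 rad (138.9°). The total great-circle distance is δ·R ≈ 2.425 × 6371 ≈ 15450 km, so the target fraction is f = 10000/15450 ≈ 0.647.
Interpolate at f ≈ 0.647 with slerp weights a = sin((1−f)δ)/sin δ ≈ 1.149, b = sin(fδ)/sin δ ≈ 1.523.
p = a·p₁ + b·p₂ ≈ (0.404, -0.183, 0.896); φ = arcsin(p_z) ≈ 63.67°, λ = atan2(p_y, p_x) ≈ -24.43°.

≈ 63.7°N, 24.4°W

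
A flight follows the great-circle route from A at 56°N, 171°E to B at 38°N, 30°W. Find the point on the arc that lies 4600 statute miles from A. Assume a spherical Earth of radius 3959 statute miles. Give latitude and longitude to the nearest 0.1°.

≈ 55.2°N, 36.2°W

From cos δ = sin φ₁ sin φ₂ + cos φ₁ cos φ₂ cos Δλ, the central angle is δ ≈ 1.472 rad (84.3°). The total great-circle distance is δ·R ≈ 1.472 × 3959 ≈ 5826 mi, so the target fraction is f = 4600/5826 ≈ 0.790.
Interpolate at f ≈ 0.790 with slerp weights a = sin((1−f)δ)/sin δ ≈ 0.306, b = sin(fδ)/sin δ ≈ 0.922.
p = a·p₁ + b·p₂ ≈ (0.460, -0.337, 0.822); φ = arcsin(p_z) ≈ 55.25°, λ = atan2(p_y, p_x) ≈ -36.18°.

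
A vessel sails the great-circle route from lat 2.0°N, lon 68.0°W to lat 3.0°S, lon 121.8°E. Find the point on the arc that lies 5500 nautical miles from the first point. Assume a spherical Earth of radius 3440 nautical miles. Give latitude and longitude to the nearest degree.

≈ lat 6°S, lon 159°W

Write both endpoints as unit vectors p₁, p₂ with components (cos φ cos λ, cos φ sin λ, sin φ).
The central angle between the endpoints is δ = arccos(p₁·p₂) ≈ 2.970 rad (170.2°). The total great-circle distance is δ·R ≈ 2.970 × 3440 ≈ 10216 nmi, so the target fraction is f = 5500/10216 ≈ 0.538.
Interpolate at f ≈ 0.538 with slerp weights a = sin((1−f)δ)/sin δ ≈ 5.734, b = sin(fδ)/sin δ ≈ 5.848.
p = a·p₁ + b·p₂ ≈ (-0.931, -0.350, -0.106); φ = arcsin(p_z) ≈ -6.08°, λ = atan2(p_y, p_x) ≈ -159.40°.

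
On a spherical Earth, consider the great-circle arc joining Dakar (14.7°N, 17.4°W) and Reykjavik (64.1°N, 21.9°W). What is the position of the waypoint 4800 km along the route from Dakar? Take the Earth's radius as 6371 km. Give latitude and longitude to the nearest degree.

Write both endpoints as unit vectors p₁, p₂ with components (cos φ cos λ, cos φ sin λ, sin φ).
The central angle between the endpoints is δ = arccos(p₁·p₂) ≈ 0.864 rad (49.5°). The total great-circle distance is δ·R ≈ 0.864 × 6371 ≈ 5504 km, so the target fraction is f = 4800/5504 ≈ 0.872.
Interpolate at f ≈ 0.872 with slerp weights a = sin((1−f)δ)/sin δ ≈ 0.145, b = sin(fδ)/sin δ ≈ 0.900.
p = a·p₁ + b·p₂ ≈ (0.498, -0.189, 0.846); φ = arcsin(p_z) ≈ 57.80°, λ = atan2(p_y, p_x) ≈ -20.72°.

≈ 58°N, 21°W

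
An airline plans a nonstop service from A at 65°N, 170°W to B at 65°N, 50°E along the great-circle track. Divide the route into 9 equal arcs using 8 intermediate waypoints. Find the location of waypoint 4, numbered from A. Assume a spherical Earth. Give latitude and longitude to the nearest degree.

≈ 81°N, 136°E

Convert each endpoint to a unit vector on the sphere (x = cos φ cos λ, y = cos φ sin λ, z = sin φ).
The central angle between the endpoints is δ = arccos(p₁·p₂) ≈ 0.817 rad (46.8°).
Interpolate at f = 4/9 with slerp weights a = sin((1−f)δ)/sin δ ≈ 0.601, b = sin(fδ)/sin δ ≈ 0.487.
p = a·p₁ + b·p₂ ≈ (-0.118, 0.114, 0.987); φ = arcsin(p_z) ≈ 80.58°, λ = atan2(p_y, p_x) ≈ 136.08°.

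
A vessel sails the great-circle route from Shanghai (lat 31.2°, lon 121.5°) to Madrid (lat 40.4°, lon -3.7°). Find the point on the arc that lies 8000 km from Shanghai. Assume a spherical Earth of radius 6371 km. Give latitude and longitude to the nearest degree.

≈ lat 53°, lon 20°

Convert each endpoint to a unit vector on the sphere (x = cos φ cos λ, y = cos φ sin λ, z = sin φ).
The central angle between the endpoints is δ = arccos(p₁·p₂) ≈ 1.611 rad (92.3°). The total great-circle distance is δ·R ≈ 1.611 × 6371 ≈ 10261 km, so the target fraction is f = 8000/10261 ≈ 0.780.
Interpolate at f ≈ 0.780 with slerp weights a = sin((1−f)δ)/sin δ ≈ 0.348, b = sin(fδ)/sin δ ≈ 0.952.
p = a·p₁ + b·p₂ ≈ (0.568, 0.207, 0.797); φ = arcsin(p_z) ≈ 52.83°, λ = atan2(p_y, p_x) ≈ 20.02°.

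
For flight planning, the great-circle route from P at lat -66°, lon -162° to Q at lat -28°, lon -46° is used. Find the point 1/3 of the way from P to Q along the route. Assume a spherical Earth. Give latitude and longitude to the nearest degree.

Write both endpoints as unit vectors p₁, p₂ with components (cos φ cos λ, cos φ sin λ, sin φ).
The central angle between the endpoints is δ = arccos(p₁·p₂) ≈ 1.296 rad (74.2°).
Interpolate at f = 1/3 with slerp weights a = sin((1−f)δ)/sin δ ≈ 0.790, b = sin(fδ)/sin δ ≈ 0.435.
p = a·p₁ + b·p₂ ≈ (-0.039, -0.376, -0.926); φ = arcsin(p_z) ≈ -67.82°, λ = atan2(p_y, p_x) ≈ -95.90°.

≈ lat -68°, lon -96°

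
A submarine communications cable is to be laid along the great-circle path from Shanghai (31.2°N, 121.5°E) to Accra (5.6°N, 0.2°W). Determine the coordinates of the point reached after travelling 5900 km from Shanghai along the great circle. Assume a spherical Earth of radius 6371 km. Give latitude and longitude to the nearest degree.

≈ 35°N, 57°E

From cos δ = sin φ₁ sin φ₂ + cos φ₁ cos φ₂ cos Δλ, the central angle is δ ≈ 1.979 rad (113.4°). The total great-circle distance is δ·R ≈ 1.979 × 6371 ≈ 12607 km, so the target fraction is f = 5900/12607 ≈ 0.468.
Interpolate at f ≈ 0.468 with slerp weights a = sin((1−f)δ)/sin δ ≈ 0.946, b = sin(fδ)/sin δ ≈ 0.871.
p = a·p₁ + b·p₂ ≈ (0.444, 0.687, 0.575); φ = arcsin(p_z) ≈ 35.12°, λ = atan2(p_y, p_x) ≈ 57.16°.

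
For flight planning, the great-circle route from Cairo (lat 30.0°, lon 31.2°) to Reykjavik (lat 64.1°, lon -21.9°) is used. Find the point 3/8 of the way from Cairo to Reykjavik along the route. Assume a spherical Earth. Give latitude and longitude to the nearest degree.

≈ lat 45°, lon 19°

Convert each endpoint to a unit vector on the sphere (x = cos φ cos λ, y = cos φ sin λ, z = sin φ).
The central angle between the endpoints is δ = arccos(p₁·p₂) ≈ 0.827 rad (47.4°).
Interpolate at f = 3/8 with slerp weights a = sin((1−f)δ)/sin δ ≈ 0.672, b = sin(fδ)/sin δ ≈ 0.415.
p = a·p₁ + b·p₂ ≈ (0.666, 0.234, 0.709); φ = arcsin(p_z) ≈ 45.14°, λ = atan2(p_y, p_x) ≈ 19.35°.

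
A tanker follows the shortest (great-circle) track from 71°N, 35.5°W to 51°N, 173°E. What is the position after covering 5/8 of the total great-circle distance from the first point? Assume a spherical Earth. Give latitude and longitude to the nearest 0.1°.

The haversine formula gives a central angle δ ≈ 0.983 rad (56.3°) between the endpoints.
Interpolate at f = 5/8 with slerp weights a = sin((1−f)δ)/sin δ ≈ 0.433, b = sin(fδ)/sin δ ≈ 0.693.
p = a·p₁ + b·p₂ ≈ (-0.318, -0.029, 0.948); φ = arcsin(p_z) ≈ 71.39°, λ = atan2(p_y, p_x) ≈ -174.84°.

≈ 71.4°N, 174.8°W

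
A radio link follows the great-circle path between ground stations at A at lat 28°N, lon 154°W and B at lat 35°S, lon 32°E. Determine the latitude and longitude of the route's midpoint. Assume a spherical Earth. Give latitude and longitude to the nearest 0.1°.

Write both endpoints as unit vectors p₁, p₂ with components (cos φ cos λ, cos φ sin λ, sin φ).
The central angle between the endpoints is δ = arccos(p₁·p₂) ≈ 2.990 rad (171.3°).
Interpolate at f = 1/2 with slerp weights a = sin((1−f)δ)/sin δ ≈ 6.618, b = sin(fδ)/sin δ ≈ 6.618.
p = a·p₁ + b·p₂ ≈ (-0.655, 0.311, -0.689); φ = arcsin(p_z) ≈ -43.55°, λ = atan2(p_y, p_x) ≈ 154.57°.

≈ lat 43.5°S, lon 154.6°E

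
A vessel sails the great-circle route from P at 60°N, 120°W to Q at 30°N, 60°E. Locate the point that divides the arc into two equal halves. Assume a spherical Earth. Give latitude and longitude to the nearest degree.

From cos δ = sin φ₁ sin φ₂ + cos φ₁ cos φ₂ cos Δλ, the central angle is δ ≈ 1.571 rad (90.0°).
Interpolate at f = 1/2 with slerp weights a = sin((1−f)δ)/sin δ ≈ 0.707, b = sin(fδ)/sin δ ≈ 0.707.
p = a·p₁ + b·p₂ ≈ (0.129, 0.224, 0.966); φ = arcsin(p_z) ≈ 75.00°, λ = atan2(p_y, p_x) ≈ 60.00°.

≈ 75°N, 60°E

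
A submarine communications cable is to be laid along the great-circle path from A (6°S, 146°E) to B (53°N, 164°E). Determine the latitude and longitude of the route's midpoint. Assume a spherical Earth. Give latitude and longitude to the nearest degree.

Write both endpoints as unit vectors p₁, p₂ with components (cos φ cos λ, cos φ sin λ, sin φ).
The central angle between the endpoints is δ = arccos(p₁·p₂) ≈ 1.064 rad (60.9°).
Interpolate at f = 1/2 with slerp weights a = sin((1−f)δ)/sin δ ≈ 0.580, b = sin(fδ)/sin δ ≈ 0.580.
p = a·p₁ + b·p₂ ≈ (-0.814, 0.419, 0.403); φ = arcsin(p_z) ≈ 23.74°, λ = atan2(p_y, p_x) ≈ 152.77°.

≈ (24°N, 153°E)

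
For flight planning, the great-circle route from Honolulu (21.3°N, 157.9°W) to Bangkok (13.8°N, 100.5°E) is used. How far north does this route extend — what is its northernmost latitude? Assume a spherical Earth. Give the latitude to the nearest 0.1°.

≈ 27.1°N

The great circle lies in the plane with unit normal n̂ = (p₁ × p₂)/|p₁ × p₂|.
Here n̂_z ≈ -0.890; the vertex latitude is φ_max = arccos|n̂_z| ≈ 27.1°.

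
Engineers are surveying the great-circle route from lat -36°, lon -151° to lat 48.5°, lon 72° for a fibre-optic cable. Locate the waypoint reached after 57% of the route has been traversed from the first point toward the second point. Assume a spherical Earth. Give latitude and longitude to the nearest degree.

≈ lat 23°, lon 147°

The haversine formula gives a central angle δ ≈ 2.554 rad (146.3°) between the endpoints.
Interpolate at f = 0.57 with slerp weights a = sin((1−f)δ)/sin δ ≈ 1.606, b = sin(fδ)/sin δ ≈ 1.792.
p = a·p₁ + b·p₂ ≈ (-0.770, 0.499, 0.398); φ = arcsin(p_z) ≈ 23.45°, λ = atan2(p_y, p_x) ≈ 147.02°.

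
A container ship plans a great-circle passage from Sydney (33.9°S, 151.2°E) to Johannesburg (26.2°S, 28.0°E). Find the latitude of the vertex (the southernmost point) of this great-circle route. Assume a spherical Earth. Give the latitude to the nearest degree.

The great circle lies in the plane with unit normal n̂ = (p₁ × p₂)/|p₁ × p₂|.
Here n̂_z ≈ -0.631; the vertex latitude is φ_max = arccos|n̂_z| ≈ 50.8°.
Check via Clairaut: cos φ_max = |cos φ₁| · sin C = cos(33.9°)·sin(130.5°) ≈ 0.631, again giving ≈ 50.8°.

≈ 51°S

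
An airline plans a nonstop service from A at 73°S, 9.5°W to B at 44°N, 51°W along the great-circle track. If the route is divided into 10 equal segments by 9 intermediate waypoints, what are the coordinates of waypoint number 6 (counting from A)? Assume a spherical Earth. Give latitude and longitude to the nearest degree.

≈ 3°S, 41°W

The haversine formula gives a central angle δ ≈ 2.102 rad (120.5°) between the endpoints.
Interpolate at f = 6/10 with slerp weights a = sin((1−f)δ)/sin δ ≈ 0.864, b = sin(fδ)/sin δ ≈ 1.105.
p = a·p₁ + b·p₂ ≈ (0.749, -0.659, -0.059); φ = arcsin(p_z) ≈ -3.39°, λ = atan2(p_y, p_x) ≈ -41.34°.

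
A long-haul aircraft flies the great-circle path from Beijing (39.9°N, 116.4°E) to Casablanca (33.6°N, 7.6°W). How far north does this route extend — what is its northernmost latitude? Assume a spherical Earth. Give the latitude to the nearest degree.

≈ 58°N

The great circle lies in the plane with unit normal n̂ = (p₁ × p₂)/|p₁ × p₂|.
Here n̂_z ≈ -0.530; the vertex latitude is φ_max = arccos|n̂_z| ≈ 58.0°.
Check via Clairaut: cos φ_max = |cos φ₁| · sin C = cos(39.9°)·sin(43.7°) ≈ 0.530, again giving ≈ 58.0°.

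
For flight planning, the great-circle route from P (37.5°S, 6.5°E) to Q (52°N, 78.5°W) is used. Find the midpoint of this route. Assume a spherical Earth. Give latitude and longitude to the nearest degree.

≈ (10°N, 29°W)

Convert each endpoint to a unit vector on the sphere (x = cos φ cos λ, y = cos φ sin λ, z = sin φ).
The central angle between the endpoints is δ = arccos(p₁·p₂) ≈ 2.023 rad (115.9°).
Interpolate at f = 1/2 with slerp weights a = sin((1−f)δ)/sin δ ≈ 0.943, b = sin(fδ)/sin δ ≈ 0.943.
p = a·p₁ + b·p₂ ≈ (0.859, -0.484, 0.169); φ = arcsin(p_z) ≈ 9.73°, λ = atan2(p_y, p_x) ≈ -29.41°.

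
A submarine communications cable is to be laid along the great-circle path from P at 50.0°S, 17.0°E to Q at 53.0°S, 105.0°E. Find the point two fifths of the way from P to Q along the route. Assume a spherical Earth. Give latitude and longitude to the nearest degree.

Write both endpoints as unit vectors p₁, p₂ with components (cos φ cos λ, cos φ sin λ, sin φ).
The central angle between the endpoints is δ = arccos(p₁·p₂) ≈ 0.895 rad (51.3°).
Interpolate at f = 2/5 with slerp weights a = sin((1−f)δ)/sin δ ≈ 0.656, b = sin(fδ)/sin δ ≈ 0.449.
p = a·p₁ + b·p₂ ≈ (0.333, 0.384, -0.861); φ = arcsin(p_z) ≈ -59.43°, λ = atan2(p_y, p_x) ≈ 49.08°.

≈ 59°S, 49°E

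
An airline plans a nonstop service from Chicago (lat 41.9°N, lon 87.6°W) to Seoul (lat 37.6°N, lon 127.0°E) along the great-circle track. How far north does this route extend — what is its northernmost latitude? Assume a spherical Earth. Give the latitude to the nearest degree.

The great circle lies in the plane with unit normal n̂ = (p₁ × p₂)/|p₁ × p₂|.
Here n̂_z ≈ -0.336; the vertex latitude is φ_max = arccos|n̂_z| ≈ 70.4°.
Check via Clairaut: cos φ_max = |cos φ₁| · sin C = cos(41.9°)·sin(26.8°) ≈ 0.336, again giving ≈ 70.4°.

≈ 70°N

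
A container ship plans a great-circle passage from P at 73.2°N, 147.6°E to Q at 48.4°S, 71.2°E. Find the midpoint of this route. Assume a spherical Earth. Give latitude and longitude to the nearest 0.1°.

≈ 15.0°N, 92.2°E

Write both endpoints as unit vectors p₁, p₂ with components (cos φ cos λ, cos φ sin λ, sin φ).
The central angle between the endpoints is δ = arccos(p₁·p₂) ≈ 2.306 rad (132.1°).
Interpolate at f = 1/2 with slerp weights a = sin((1−f)δ)/sin δ ≈ 1.232, b = sin(fδ)/sin δ ≈ 1.232.
p = a·p₁ + b·p₂ ≈ (-0.037, 0.965, 0.258); φ = arcsin(p_z) ≈ 14.96°, λ = atan2(p_y, p_x) ≈ 92.20°.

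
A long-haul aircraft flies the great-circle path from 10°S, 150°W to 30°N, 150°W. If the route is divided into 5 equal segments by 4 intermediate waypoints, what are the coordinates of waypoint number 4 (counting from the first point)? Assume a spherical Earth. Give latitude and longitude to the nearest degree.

Write both endpoints as unit vectors p₁, p₂ with components (cos φ cos λ, cos φ sin λ, sin φ).
The central angle between the endpoints is δ = arccos(p₁·p₂) ≈ 0.698 rad (40.0°).
Interpolate at f = 4/5 with slerp weights a = sin((1−f)δ)/sin δ ≈ 0.217, b = sin(fδ)/sin δ ≈ 0.824.
p = a·p₁ + b·p₂ ≈ (-0.803, -0.464, 0.375); φ = arcsin(p_z) ≈ 22.00°, λ = atan2(p_y, p_x) ≈ -150.00°.

≈ 22°N, 150°W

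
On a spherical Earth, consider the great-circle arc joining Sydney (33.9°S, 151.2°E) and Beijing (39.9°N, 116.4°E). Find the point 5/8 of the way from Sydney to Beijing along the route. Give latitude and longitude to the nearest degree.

≈ (12°N, 131°E)

The haversine formula gives a central angle δ ≈ 1.405 rad (80.5°) between the endpoints.
Interpolate at f = 5/8 with slerp weights a = sin((1−f)δ)/sin δ ≈ 0.510, b = sin(fδ)/sin δ ≈ 0.780.
p = a·p₁ + b·p₂ ≈ (-0.637, 0.740, 0.216); φ = arcsin(p_z) ≈ 12.48°, λ = atan2(p_y, p_x) ≈ 130.72°.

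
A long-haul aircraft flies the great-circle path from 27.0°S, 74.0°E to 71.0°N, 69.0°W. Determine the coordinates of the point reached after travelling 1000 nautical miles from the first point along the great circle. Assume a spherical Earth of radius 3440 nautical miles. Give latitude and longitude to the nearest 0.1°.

Write both endpoints as unit vectors p₁, p₂ with components (cos φ cos λ, cos φ sin λ, sin φ).
The central angle between the endpoints is δ = arccos(p₁·p₂) ≈ 2.293 rad (131.4°). The total great-circle distance is δ·R ≈ 2.293 × 3440 ≈ 7887 nmi, so the target fraction is f = 1000/7887 ≈ 0.127.
Interpolate at f ≈ 0.127 with slerp weights a = sin((1−f)δ)/sin δ ≈ 1.210, b = sin(fδ)/sin δ ≈ 0.382.
p = a·p₁ + b·p₂ ≈ (0.342, 0.921, -0.188); φ = arcsin(p_z) ≈ -10.86°, λ = atan2(p_y, p_x) ≈ 69.63°.

≈ 10.9°S, 69.6°E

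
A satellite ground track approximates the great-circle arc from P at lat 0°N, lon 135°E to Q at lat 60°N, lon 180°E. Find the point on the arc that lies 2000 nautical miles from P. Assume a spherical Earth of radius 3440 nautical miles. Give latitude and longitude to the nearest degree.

From cos δ = sin φ₁ sin φ₂ + cos φ₁ cos φ₂ cos Δλ, the central angle is δ ≈ 1.209 rad (69.3°). The total great-circle distance is δ·R ≈ 1.209 × 3440 ≈ 4160 nmi, so the target fraction is f = 2000/4160 ≈ 0.481.
Interpolate at f ≈ 0.481 with slerp weights a = sin((1−f)δ)/sin δ ≈ 0.628, b = sin(fδ)/sin δ ≈ 0.587.
p = a·p₁ + b·p₂ ≈ (-0.738, 0.444, 0.508); φ = arcsin(p_z) ≈ 30.56°, λ = atan2(p_y, p_x) ≈ 148.95°.

≈ lat 31°N, lon 149°E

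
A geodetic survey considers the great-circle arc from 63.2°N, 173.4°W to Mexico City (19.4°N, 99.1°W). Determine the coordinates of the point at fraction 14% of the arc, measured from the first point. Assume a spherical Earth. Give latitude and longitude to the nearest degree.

From cos δ = sin φ₁ sin φ₂ + cos φ₁ cos φ₂ cos Δλ, the central angle is δ ≈ 1.147 rad (65.7°).
Interpolate at f = 0.14 with slerp weights a = sin((1−f)δ)/sin δ ≈ 0.915, b = sin(fδ)/sin δ ≈ 0.175.
p = a·p₁ + b·p₂ ≈ (-0.436, -0.211, 0.875); φ = arcsin(p_z) ≈ 61.04°, λ = atan2(p_y, p_x) ≈ -154.20°.

≈ 61°N, 154°W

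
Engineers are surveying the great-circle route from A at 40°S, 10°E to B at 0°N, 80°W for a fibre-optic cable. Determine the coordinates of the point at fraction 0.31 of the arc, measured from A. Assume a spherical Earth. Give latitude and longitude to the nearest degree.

≈ 35°S, 25°W

Write both endpoints as unit vectors p₁, p₂ with components (cos φ cos λ, cos φ sin λ, sin φ).
The central angle between the endpoints is δ = arccos(p₁·p₂) ≈ 1.571 rad (90.0°).
Interpolate at f = 0.31 with slerp weights a = sin((1−f)δ)/sin δ ≈ 0.884, b = sin(fδ)/sin δ ≈ 0.468.
p = a·p₁ + b·p₂ ≈ (0.748, -0.343, -0.568); φ = arcsin(p_z) ≈ -34.62°, λ = atan2(p_y, p_x) ≈ -24.65°.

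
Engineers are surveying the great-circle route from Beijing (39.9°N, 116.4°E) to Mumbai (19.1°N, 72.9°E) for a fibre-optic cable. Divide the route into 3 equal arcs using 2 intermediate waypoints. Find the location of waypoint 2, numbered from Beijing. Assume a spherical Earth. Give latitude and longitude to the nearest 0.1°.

Write both endpoints as unit vectors p₁, p₂ with components (cos φ cos λ, cos φ sin λ, sin φ).
The central angle between the endpoints is δ = arccos(p₁·p₂) ≈ 0.744 rad (42.6°).
Interpolate at f = 2/3 with slerp weights a = sin((1−f)δ)/sin δ ≈ 0.362, b = sin(fδ)/sin δ ≈ 0.703.
p = a·p₁ + b·p₂ ≈ (0.072, 0.884, 0.462); φ = arcsin(p_z) ≈ 27.54°, λ = atan2(p_y, p_x) ≈ 85.37°.

≈ 27.5°N, 85.4°E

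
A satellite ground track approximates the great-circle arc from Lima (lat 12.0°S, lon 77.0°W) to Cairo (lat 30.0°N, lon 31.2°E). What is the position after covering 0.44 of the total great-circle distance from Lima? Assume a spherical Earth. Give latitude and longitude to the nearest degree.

Write both endpoints as unit vectors p₁, p₂ with components (cos φ cos λ, cos φ sin λ, sin φ).
The central angle between the endpoints is δ = arccos(p₁·p₂) ≈ 1.948 rad (111.6°).
Interpolate at f = 0.44 with slerp weights a = sin((1−f)δ)/sin δ ≈ 0.954, b = sin(fδ)/sin δ ≈ 0.813.
p = a·p₁ + b·p₂ ≈ (0.812, -0.545, 0.208); φ = arcsin(p_z) ≈ 12.02°, λ = atan2(p_y, p_x) ≈ -33.84°.

≈ lat 12°N, lon 34°W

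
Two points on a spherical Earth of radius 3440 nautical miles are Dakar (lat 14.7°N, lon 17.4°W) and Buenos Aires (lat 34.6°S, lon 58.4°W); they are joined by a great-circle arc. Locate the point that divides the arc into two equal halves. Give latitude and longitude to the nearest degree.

The haversine formula gives a central angle δ ≈ 1.096 rad (62.8°) between the endpoints.
Interpolate at f = 1/2 with slerp weights a = sin((1−f)δ)/sin δ ≈ 0.586, b = sin(fδ)/sin δ ≈ 0.586.
p = a·p₁ + b·p₂ ≈ (0.793, -0.580, -0.184); φ = arcsin(p_z) ≈ -10.60°, λ = atan2(p_y, p_x) ≈ -36.18°.

≈ lat 11°S, lon 36°W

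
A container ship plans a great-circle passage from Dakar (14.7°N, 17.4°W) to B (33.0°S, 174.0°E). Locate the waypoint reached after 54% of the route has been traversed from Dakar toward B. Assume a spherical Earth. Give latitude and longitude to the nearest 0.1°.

Convert each endpoint to a unit vector on the sphere (x = cos φ cos λ, y = cos φ sin λ, z = sin φ).
The central angle between the endpoints is δ = arccos(p₁·p₂) ≈ 2.775 rad (159.0°).
Interpolate at f = 0.54 with slerp weights a = sin((1−f)δ)/sin δ ≈ 2.667, b = sin(fδ)/sin δ ≈ 2.780.
p = a·p₁ + b·p₂ ≈ (0.143, -0.528, -0.837); φ = arcsin(p_z) ≈ -56.85°, λ = atan2(p_y, p_x) ≈ -74.82°.

≈ (56.8°S, 74.8°W)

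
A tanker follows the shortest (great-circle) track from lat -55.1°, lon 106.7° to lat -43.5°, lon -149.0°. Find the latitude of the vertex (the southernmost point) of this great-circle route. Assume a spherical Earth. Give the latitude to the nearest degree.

≈ -63°

The great circle lies in the plane with unit normal n̂ = (p₁ × p₂)/|p₁ × p₂|.
Here n̂_z ≈ +0.453; the vertex latitude is φ_max = arccos|n̂_z| ≈ 63.0°.
Check via Clairaut: cos φ_max = |cos φ₁| · sin C = cos(55.1°)·sin(127.6°) ≈ 0.453, again giving ≈ 63.0°.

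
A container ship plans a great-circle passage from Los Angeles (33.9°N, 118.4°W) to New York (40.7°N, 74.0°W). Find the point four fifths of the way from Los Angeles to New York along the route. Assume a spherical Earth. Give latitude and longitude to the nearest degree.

≈ 41°N, 83°W

Convert each endpoint to a unit vector on the sphere (x = cos φ cos λ, y = cos φ sin λ, z = sin φ).
The central angle between the endpoints is δ = arccos(p₁·p₂) ≈ 0.621 rad (35.6°).
Interpolate at f = 4/5 with slerp weights a = sin((1−f)δ)/sin δ ≈ 0.213, b = sin(fδ)/sin δ ≈ 0.819.
p = a·p₁ + b·p₂ ≈ (0.087, -0.752, 0.653); φ = arcsin(p_z) ≈ 40.76°, λ = atan2(p_y, p_x) ≈ -83.39°.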